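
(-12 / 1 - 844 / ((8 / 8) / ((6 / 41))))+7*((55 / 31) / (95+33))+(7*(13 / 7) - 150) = -44318679 / 162688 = -272.42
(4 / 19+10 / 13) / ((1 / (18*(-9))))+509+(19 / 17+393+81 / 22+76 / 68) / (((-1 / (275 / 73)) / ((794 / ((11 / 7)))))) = -2559053617506 / 3371797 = -758958.39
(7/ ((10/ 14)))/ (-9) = -49/ 45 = -1.09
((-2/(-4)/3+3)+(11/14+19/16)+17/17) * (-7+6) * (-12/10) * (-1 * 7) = -2063/40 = -51.58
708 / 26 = 354 / 13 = 27.23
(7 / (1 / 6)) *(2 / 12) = 7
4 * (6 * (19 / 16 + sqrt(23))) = 57 / 2 + 24 * sqrt(23) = 143.60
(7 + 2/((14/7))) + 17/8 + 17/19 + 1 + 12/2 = 18.02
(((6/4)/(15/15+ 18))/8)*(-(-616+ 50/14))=12861/2128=6.04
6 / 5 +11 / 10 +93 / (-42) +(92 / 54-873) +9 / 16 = -13164199 / 15120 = -870.65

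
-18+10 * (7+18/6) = 82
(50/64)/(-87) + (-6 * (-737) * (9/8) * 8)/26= 55398491/36192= 1530.68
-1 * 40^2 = -1600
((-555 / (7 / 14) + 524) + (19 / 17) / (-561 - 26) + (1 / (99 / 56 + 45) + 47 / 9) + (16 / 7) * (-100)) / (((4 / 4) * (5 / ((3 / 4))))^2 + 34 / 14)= -148062832780 / 8575184217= -17.27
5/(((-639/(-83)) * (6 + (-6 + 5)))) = 83/639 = 0.13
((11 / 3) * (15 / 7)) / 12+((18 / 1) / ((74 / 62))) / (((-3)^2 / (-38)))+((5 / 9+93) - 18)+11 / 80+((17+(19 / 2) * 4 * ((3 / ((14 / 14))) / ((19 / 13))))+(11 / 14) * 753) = 130408261 / 186480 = 699.31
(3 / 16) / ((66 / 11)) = 1 / 32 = 0.03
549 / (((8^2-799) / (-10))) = 366 / 49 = 7.47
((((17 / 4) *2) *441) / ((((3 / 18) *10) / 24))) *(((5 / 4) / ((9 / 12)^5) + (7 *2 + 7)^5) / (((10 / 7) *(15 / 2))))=23147619783652 / 1125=20575662029.91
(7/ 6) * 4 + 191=587/ 3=195.67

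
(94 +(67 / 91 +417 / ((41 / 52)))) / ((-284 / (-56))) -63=2269301 / 37843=59.97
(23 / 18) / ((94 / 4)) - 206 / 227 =-81917 / 96021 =-0.85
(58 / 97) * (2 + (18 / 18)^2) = 1.79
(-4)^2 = 16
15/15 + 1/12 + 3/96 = 107/96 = 1.11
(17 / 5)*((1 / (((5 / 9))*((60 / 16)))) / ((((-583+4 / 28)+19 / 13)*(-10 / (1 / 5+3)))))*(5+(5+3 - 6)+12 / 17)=1144416 / 165334375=0.01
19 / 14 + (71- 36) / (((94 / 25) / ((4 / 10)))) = 3343 / 658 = 5.08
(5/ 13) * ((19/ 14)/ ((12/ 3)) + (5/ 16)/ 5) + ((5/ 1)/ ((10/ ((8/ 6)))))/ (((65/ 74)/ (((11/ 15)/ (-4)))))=0.02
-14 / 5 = -2.80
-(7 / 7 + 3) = -4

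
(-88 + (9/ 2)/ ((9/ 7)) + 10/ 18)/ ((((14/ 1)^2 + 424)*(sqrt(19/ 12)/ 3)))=-1511*sqrt(57)/ 35340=-0.32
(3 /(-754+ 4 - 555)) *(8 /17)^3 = -512 /2137155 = -0.00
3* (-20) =-60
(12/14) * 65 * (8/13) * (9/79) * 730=1576800/553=2851.36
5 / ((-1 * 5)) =-1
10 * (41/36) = 205/18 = 11.39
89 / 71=1.25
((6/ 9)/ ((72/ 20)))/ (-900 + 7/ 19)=-0.00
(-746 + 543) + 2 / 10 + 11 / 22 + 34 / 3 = -190.97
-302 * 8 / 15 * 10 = -4832 / 3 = -1610.67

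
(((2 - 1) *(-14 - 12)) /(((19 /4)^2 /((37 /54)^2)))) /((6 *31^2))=-71188 /758716227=-0.00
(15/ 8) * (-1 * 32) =-60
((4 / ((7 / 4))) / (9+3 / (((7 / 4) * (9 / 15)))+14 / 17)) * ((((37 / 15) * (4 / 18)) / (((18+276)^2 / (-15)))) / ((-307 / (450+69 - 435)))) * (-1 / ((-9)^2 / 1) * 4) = -0.00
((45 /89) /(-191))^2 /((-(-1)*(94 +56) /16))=216 /288966001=0.00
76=76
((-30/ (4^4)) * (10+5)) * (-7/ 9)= 175/ 128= 1.37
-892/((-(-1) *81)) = -892/81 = -11.01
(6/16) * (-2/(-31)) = 0.02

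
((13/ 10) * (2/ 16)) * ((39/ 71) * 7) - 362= -2052611/ 5680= -361.38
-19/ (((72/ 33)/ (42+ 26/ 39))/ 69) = -25637.33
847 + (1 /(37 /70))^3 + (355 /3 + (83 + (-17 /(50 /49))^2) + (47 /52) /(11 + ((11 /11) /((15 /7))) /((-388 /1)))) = 421331833017057119 /316138922677500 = 1332.74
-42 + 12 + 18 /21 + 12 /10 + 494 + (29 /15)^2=739927 /1575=469.79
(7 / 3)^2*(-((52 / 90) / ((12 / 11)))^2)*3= -1002001 / 218700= -4.58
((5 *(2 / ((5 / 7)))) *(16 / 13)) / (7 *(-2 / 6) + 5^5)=84 / 15223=0.01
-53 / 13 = -4.08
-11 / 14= -0.79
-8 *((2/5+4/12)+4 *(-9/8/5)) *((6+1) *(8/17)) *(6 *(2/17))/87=896/25143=0.04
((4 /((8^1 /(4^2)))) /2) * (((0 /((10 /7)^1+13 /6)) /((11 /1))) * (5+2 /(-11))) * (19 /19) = 0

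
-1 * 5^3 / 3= -125 / 3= -41.67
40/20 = 2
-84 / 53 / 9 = -28 / 159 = -0.18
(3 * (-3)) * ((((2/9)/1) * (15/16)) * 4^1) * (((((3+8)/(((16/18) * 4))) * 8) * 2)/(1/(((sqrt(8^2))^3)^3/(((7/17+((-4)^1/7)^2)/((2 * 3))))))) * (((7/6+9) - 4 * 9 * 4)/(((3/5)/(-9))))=-812929783546255.61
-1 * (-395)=395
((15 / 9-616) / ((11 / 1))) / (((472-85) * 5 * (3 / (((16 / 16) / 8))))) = -1843 / 1532520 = -0.00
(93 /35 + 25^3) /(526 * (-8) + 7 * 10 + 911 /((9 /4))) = -2461356 /587965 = -4.19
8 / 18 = 4 / 9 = 0.44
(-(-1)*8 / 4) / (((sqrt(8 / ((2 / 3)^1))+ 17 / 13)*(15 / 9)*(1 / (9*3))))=6.79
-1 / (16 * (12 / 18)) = -3 / 32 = -0.09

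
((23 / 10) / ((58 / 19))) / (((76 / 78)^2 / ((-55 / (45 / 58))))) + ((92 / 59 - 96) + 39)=-5008623 / 44840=-111.70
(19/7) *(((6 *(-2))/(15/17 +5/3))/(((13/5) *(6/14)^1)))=-1938/169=-11.47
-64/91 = -0.70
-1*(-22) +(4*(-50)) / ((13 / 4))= -514 / 13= -39.54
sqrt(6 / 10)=sqrt(15) / 5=0.77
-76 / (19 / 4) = -16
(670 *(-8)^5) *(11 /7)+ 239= -241498487 /7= -34499783.86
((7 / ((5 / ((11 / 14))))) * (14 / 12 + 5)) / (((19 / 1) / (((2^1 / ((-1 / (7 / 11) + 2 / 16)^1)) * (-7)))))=79772 / 23085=3.46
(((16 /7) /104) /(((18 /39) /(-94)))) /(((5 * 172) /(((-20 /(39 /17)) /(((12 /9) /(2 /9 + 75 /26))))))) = 0.11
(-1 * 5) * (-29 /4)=36.25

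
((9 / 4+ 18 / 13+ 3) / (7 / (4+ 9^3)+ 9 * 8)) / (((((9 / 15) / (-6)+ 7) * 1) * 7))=18325 / 9606506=0.00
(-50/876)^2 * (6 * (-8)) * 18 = -2.81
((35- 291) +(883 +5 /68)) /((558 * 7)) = 42641 /265608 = 0.16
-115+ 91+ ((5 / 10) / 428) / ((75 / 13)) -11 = -2246987 / 64200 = -35.00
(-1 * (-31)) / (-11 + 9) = -31 / 2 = -15.50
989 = 989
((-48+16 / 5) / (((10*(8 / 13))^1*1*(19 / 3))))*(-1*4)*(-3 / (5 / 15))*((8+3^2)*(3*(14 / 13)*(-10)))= 2159136 / 95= 22727.75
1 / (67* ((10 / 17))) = 17 / 670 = 0.03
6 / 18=1 / 3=0.33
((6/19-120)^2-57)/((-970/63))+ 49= -307323107/350170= -877.64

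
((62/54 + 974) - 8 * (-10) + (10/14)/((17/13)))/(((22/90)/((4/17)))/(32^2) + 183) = 69467054080/12041876679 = 5.77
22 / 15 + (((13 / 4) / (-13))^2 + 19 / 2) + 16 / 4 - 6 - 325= -75833 / 240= -315.97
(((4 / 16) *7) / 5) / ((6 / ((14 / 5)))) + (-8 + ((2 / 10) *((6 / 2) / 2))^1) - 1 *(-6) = -461 / 300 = -1.54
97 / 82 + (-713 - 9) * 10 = -591943 / 82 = -7218.82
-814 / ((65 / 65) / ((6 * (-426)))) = 2080584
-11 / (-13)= 11 / 13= 0.85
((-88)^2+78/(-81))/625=209062/16875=12.39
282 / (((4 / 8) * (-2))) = -282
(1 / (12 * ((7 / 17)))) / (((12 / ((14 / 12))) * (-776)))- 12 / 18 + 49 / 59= 6480149 / 39557376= 0.16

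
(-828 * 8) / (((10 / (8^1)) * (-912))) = 552 / 95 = 5.81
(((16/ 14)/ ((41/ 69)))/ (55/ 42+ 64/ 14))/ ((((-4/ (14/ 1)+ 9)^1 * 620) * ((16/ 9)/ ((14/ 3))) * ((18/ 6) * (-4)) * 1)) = -10143/ 766006280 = -0.00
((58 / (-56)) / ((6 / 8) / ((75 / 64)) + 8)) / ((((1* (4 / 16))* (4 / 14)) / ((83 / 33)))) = -60175 / 14256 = -4.22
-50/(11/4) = -200/11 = -18.18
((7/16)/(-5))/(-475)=7/38000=0.00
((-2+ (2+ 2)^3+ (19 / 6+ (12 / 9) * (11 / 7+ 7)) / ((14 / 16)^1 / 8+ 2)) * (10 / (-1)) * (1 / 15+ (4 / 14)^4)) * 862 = -889608870424 / 20420505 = -43564.49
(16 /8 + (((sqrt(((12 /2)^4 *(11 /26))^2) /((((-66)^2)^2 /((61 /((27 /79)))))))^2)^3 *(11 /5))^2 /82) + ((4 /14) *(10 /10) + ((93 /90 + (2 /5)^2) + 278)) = 14780686815728566885212267015328530632604561863612472347225244310159970108503 /52510788780743200811606988817889868553088007256613472949071445494367641600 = 281.48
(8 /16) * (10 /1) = 5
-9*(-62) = 558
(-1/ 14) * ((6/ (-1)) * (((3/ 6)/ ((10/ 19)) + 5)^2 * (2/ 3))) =2023/ 200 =10.12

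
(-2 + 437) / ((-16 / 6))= -1305 / 8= -163.12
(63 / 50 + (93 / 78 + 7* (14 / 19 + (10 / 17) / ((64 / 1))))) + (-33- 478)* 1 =-1690770883 / 3359200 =-503.33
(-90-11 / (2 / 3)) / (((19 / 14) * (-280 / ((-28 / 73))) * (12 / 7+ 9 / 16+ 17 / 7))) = -0.02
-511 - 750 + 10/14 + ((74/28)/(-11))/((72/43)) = -13975639/11088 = -1260.43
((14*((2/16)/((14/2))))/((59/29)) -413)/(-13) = 97439/3068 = 31.76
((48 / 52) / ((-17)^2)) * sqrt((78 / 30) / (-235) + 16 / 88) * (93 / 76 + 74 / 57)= 115 * sqrt(1141019) / 36905011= 0.00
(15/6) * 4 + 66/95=1016/95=10.69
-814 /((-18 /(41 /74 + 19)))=15917 /18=884.28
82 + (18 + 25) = 125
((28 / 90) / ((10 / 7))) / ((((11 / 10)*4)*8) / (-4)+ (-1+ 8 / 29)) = -1421 / 62145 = -0.02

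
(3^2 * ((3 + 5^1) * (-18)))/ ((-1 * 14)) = 648/ 7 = 92.57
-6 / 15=-2 / 5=-0.40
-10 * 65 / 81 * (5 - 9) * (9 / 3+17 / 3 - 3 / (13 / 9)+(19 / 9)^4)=451246400 / 531441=849.10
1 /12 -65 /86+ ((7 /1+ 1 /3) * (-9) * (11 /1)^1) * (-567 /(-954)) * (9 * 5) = -531036571 /27348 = -19417.75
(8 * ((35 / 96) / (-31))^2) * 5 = 6125 / 1107072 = 0.01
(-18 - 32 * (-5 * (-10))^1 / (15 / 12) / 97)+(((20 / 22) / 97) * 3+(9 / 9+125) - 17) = 83047 / 1067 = 77.83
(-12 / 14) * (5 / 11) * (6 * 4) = -720 / 77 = -9.35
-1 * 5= -5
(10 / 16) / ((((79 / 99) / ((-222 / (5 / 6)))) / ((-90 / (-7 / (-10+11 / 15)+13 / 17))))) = 3505545945 / 283768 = 12353.56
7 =7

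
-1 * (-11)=11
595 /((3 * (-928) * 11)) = -595 /30624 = -0.02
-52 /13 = -4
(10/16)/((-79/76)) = -0.60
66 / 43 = 1.53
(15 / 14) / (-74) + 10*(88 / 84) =4645 / 444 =10.46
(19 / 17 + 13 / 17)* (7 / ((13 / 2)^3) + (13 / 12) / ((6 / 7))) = 815836 / 336141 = 2.43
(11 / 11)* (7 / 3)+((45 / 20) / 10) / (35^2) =343027 / 147000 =2.33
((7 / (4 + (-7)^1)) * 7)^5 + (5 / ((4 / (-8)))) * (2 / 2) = -282477679 / 243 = -1162459.58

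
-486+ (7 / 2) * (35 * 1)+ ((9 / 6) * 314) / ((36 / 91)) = 9925 / 12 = 827.08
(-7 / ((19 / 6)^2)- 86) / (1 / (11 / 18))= -52.98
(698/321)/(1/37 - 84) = -0.03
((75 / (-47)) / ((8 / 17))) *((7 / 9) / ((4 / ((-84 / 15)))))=4165 / 1128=3.69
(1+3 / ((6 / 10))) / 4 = 3 / 2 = 1.50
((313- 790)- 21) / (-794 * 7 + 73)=498 / 5485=0.09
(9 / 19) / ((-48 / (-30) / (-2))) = -0.59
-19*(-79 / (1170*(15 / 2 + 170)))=1501 / 207675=0.01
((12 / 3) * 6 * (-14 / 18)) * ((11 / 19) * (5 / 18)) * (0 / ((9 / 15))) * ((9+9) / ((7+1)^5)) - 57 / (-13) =57 / 13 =4.38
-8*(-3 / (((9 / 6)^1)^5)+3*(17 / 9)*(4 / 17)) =-608 / 81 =-7.51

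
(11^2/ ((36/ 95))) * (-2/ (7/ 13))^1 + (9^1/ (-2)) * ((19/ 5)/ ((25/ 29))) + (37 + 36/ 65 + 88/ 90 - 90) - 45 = -14813622/ 11375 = -1302.30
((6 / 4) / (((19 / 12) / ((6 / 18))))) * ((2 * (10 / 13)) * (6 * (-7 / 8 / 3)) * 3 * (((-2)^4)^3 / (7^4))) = -368640 / 84721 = -4.35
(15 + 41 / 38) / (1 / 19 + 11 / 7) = 4277 / 432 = 9.90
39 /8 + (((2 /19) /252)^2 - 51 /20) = 133251247 /57312360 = 2.33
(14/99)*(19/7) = 38/99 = 0.38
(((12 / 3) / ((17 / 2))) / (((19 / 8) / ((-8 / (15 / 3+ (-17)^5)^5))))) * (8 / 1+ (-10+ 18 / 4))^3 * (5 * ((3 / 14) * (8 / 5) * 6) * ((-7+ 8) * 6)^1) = 0.00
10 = 10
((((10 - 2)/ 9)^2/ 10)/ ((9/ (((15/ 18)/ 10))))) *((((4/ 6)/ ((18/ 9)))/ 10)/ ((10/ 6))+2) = 0.00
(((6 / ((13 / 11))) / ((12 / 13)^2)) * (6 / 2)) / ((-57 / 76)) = -143 / 6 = -23.83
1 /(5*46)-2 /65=-0.03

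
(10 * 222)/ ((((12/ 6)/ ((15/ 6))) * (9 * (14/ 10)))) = 4625/ 21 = 220.24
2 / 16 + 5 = 41 / 8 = 5.12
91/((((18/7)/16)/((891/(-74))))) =-252252/37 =-6817.62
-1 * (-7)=7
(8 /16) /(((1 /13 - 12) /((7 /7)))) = -13 /310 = -0.04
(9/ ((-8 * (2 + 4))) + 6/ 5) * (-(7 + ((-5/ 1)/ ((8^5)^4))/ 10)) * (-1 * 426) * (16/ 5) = 278478966065747032259739/ 28823037615171174400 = 9661.68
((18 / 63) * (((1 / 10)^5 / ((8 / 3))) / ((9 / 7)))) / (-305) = -1 / 366000000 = -0.00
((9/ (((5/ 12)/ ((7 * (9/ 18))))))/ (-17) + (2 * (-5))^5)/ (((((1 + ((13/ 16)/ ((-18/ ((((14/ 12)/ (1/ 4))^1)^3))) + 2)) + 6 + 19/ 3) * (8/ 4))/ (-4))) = 16524734832/ 887825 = 18612.60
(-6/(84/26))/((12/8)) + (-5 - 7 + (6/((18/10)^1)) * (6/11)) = -2638/231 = -11.42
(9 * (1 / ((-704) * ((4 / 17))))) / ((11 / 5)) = -765 / 30976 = -0.02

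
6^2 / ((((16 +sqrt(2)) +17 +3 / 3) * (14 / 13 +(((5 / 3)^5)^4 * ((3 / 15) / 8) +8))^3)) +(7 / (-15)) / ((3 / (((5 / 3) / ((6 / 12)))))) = -128116688820566079571604290986198498270521235166 / 247082187102109557823592442158400996869657037411-858317181517670391898259279547773952 * sqrt(2) / 9151192114892946586058979339200036921098408793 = -0.52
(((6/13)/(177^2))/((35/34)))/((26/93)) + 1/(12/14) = 144137129/123540690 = 1.17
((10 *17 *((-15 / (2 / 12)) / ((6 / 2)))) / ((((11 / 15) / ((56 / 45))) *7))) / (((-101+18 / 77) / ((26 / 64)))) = 38675 / 7759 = 4.98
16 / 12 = 4 / 3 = 1.33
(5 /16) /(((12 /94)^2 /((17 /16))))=187765 /9216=20.37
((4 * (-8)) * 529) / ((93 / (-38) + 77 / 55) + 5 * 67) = -3216320 / 63451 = -50.69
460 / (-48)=-115 / 12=-9.58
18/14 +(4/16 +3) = 127/28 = 4.54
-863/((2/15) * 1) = -12945/2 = -6472.50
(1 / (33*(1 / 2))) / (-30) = -1 / 495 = -0.00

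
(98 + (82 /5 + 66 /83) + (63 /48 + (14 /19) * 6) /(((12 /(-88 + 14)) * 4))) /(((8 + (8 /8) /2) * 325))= 8257149 /214472000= 0.04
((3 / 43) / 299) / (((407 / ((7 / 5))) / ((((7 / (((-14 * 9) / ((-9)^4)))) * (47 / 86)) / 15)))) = -239841 / 22501035700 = -0.00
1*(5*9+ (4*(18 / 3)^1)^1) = 69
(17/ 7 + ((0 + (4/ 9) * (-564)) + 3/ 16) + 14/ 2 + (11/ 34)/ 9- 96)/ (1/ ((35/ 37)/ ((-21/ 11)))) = 317629565/ 1902096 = 166.99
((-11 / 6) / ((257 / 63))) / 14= -33 / 1028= -0.03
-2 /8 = -1 /4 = -0.25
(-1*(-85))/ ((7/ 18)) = 1530/ 7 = 218.57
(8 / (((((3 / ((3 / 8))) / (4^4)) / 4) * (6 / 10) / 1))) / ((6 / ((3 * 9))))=7680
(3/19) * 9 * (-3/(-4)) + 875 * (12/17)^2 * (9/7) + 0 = 12335409/21964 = 561.62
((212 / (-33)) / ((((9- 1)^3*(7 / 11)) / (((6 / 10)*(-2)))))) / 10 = 53 / 22400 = 0.00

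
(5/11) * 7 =35/11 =3.18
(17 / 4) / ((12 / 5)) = 85 / 48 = 1.77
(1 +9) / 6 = 5 / 3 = 1.67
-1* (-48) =48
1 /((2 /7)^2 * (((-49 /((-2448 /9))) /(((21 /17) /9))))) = 28 /3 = 9.33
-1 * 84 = -84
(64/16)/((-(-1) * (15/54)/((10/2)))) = 72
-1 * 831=-831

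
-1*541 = -541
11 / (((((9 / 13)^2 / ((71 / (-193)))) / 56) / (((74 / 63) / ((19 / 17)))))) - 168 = -1777442120 / 2673243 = -664.90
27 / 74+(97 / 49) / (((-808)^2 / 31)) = 431980795 / 1183642432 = 0.36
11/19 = 0.58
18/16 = 9/8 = 1.12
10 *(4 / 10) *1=4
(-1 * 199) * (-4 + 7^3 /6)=-63481 /6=-10580.17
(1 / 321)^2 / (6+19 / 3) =1 / 1270839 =0.00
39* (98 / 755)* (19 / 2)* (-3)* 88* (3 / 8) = -3594591 / 755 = -4761.05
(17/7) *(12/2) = 102/7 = 14.57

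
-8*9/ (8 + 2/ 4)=-144/ 17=-8.47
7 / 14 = 1 / 2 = 0.50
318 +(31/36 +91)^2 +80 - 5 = 11445577/1296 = 8831.46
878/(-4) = -439/2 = -219.50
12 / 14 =0.86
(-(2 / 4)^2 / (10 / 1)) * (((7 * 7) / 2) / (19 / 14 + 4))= -343 / 3000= -0.11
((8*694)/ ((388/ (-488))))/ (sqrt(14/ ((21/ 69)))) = -338672*sqrt(46)/ 2231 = -1029.58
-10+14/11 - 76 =-932/11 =-84.73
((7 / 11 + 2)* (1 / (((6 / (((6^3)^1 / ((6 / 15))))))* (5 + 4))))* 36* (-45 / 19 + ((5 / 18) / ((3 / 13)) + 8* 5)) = 23110100 / 627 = 36858.21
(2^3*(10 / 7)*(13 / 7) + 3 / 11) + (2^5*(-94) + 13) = -1602718 / 539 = -2973.50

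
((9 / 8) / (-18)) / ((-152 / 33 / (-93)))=-1.26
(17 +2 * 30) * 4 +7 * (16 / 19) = 5964 / 19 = 313.89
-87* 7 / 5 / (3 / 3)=-609 / 5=-121.80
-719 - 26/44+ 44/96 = -189851/264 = -719.13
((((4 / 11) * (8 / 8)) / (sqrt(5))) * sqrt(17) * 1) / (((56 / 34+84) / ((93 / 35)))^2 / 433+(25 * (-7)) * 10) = -2164619826 * sqrt(85) / 52014749219125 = -0.00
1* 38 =38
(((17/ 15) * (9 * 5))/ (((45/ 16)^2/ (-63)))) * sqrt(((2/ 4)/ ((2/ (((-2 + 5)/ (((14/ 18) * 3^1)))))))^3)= -4896 * sqrt(7)/ 175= -74.02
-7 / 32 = -0.22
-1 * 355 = -355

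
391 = 391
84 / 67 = 1.25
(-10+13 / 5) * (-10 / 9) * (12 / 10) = 148 / 15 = 9.87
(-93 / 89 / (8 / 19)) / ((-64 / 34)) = 30039 / 22784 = 1.32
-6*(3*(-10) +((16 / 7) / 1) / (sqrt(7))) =180 - 96*sqrt(7) / 49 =174.82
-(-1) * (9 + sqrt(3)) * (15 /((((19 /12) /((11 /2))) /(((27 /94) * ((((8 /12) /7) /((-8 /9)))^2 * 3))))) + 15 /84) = 485875 * sqrt(3) /700112 + 4372875 /700112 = 7.45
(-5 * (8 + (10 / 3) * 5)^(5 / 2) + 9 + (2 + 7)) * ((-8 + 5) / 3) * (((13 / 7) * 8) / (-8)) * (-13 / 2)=-1521 / 7 + 2313610 * sqrt(222) / 189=182174.32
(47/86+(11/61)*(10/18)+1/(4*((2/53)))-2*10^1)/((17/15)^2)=-3535025/356728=-9.91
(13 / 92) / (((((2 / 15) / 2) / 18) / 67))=117585 / 46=2556.20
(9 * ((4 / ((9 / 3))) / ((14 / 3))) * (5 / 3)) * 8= 240 / 7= 34.29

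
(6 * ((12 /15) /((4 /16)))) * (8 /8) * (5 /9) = 32 /3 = 10.67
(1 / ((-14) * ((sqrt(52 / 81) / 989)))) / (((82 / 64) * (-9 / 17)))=134504 * sqrt(13) / 3731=129.98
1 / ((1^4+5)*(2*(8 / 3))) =1 / 32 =0.03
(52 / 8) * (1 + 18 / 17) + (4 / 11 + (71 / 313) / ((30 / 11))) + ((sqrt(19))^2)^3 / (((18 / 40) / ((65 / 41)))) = 2611010245583 / 107989695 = 24178.33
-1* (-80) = 80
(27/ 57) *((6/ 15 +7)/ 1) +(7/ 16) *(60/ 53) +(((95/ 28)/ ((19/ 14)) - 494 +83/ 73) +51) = -640078607/ 1470220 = -435.36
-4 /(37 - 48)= 4 /11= 0.36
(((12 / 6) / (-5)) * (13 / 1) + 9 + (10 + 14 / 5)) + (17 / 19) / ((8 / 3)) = 12871 / 760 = 16.94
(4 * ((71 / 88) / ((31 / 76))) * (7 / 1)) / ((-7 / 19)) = -51262 / 341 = -150.33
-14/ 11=-1.27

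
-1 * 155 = -155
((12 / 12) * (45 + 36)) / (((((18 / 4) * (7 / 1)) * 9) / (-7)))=-2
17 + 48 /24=19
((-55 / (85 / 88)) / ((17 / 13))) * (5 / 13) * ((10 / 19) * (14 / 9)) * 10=-6776000 / 49419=-137.11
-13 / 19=-0.68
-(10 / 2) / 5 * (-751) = 751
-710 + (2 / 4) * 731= -689 / 2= -344.50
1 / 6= 0.17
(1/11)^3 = 1/1331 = 0.00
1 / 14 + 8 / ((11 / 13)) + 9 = 2853 / 154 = 18.53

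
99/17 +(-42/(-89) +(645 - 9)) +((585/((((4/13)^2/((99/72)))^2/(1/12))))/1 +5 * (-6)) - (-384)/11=11921580467985/1090715648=10930.05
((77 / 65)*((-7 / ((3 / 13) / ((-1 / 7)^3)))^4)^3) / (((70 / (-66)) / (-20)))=867405630713908 / 169690201976865993059469735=0.00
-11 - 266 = -277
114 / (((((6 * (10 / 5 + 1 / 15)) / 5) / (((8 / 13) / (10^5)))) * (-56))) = -0.00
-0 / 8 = 0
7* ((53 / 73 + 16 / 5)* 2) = 20062 / 365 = 54.96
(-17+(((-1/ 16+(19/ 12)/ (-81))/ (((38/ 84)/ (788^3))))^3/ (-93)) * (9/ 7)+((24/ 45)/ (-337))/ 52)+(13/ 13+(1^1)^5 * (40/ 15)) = 7972185273492623960804263240304150078/ 825086642187015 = 9662240140455019172322.35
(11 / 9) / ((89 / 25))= 275 / 801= 0.34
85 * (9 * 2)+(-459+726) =1797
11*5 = 55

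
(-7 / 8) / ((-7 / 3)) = 3 / 8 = 0.38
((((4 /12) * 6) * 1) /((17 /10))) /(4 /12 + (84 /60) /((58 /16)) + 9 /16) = 139200 /151691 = 0.92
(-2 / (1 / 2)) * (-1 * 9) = 36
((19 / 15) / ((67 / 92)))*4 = 6992 / 1005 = 6.96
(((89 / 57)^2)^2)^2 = 3936588805702081 / 111429157112001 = 35.33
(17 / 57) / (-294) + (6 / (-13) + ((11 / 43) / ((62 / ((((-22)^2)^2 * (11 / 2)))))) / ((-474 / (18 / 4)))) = -1168436631365 / 22941551178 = -50.93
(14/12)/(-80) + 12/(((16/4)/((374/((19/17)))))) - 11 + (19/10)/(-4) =1810147/1824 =992.41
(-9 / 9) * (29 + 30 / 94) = -1378 / 47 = -29.32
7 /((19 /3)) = 21 /19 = 1.11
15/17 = 0.88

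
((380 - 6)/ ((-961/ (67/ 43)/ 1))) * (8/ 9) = -200464/ 371907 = -0.54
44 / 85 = 0.52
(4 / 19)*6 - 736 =-13960 / 19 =-734.74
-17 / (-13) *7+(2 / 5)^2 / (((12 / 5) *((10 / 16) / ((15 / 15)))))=9029 / 975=9.26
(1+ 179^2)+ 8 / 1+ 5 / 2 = 64105 / 2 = 32052.50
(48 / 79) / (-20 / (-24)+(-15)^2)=288 / 107045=0.00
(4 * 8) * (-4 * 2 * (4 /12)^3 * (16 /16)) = -256 /27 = -9.48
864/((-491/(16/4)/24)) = -82944/491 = -168.93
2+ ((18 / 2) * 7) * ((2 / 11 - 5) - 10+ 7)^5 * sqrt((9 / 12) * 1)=2 - 148184510544 * sqrt(3) / 161051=-1593673.92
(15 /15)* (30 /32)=15 /16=0.94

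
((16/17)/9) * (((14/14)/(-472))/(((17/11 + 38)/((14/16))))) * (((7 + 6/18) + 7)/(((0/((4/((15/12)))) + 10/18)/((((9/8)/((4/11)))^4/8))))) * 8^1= -35339259879/3049993011200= -0.01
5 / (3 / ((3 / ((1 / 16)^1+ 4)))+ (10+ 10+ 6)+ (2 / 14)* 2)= 0.16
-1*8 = -8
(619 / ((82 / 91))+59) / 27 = 20389 / 738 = 27.63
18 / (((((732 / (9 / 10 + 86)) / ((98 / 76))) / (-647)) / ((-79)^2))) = -515816908761 / 46360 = -11126335.39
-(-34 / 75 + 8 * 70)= -41966 / 75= -559.55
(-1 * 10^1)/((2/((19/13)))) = -7.31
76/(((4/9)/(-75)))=-12825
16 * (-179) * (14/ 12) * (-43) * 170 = 73275440/ 3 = 24425146.67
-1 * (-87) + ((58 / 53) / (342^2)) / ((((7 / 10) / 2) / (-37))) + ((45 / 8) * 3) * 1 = 9014943701 / 86787288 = 103.87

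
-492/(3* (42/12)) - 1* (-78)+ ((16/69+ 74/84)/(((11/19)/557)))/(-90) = 3681287/191268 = 19.25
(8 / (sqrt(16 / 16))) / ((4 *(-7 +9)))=1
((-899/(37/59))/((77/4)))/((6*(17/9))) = -318246/48433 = -6.57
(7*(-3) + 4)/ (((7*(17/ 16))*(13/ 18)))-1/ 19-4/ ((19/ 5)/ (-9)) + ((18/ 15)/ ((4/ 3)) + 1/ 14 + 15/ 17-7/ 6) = 6122561/ 881790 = 6.94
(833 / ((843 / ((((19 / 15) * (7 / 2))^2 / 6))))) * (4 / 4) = 14734937 / 4552200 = 3.24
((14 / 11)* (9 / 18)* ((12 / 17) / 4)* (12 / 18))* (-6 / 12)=-7 / 187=-0.04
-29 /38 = -0.76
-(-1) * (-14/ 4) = -7/ 2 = -3.50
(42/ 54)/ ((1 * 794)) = 7/ 7146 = 0.00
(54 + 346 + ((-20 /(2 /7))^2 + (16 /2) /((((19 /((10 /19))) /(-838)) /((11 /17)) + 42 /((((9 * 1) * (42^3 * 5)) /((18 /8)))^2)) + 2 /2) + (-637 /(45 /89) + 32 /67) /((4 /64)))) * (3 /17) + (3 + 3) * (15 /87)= -291727680992227243264846 /111430729295323274985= -2618.02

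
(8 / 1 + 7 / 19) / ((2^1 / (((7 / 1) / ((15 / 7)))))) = 2597 / 190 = 13.67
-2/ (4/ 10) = -5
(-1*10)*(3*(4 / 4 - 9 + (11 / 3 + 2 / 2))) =100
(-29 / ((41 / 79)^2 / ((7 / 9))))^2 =1605093887929 / 228886641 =7012.61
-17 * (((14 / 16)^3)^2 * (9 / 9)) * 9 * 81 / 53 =-1458024057 / 13893632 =-104.94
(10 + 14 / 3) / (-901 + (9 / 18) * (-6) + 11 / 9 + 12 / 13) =-1716 / 105517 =-0.02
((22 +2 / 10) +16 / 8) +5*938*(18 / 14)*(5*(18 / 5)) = 542821 / 5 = 108564.20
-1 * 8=-8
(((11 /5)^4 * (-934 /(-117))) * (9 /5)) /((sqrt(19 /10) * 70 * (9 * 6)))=6837347 * sqrt(190) /1458843750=0.06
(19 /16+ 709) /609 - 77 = -738925 /9744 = -75.83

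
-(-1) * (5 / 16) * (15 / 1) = 75 / 16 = 4.69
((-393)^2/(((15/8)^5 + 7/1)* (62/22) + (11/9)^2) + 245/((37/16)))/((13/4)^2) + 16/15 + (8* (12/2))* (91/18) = 100174941150339752/236960683652355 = 422.75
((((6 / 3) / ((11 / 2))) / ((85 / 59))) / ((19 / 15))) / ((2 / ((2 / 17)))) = 708 / 60401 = 0.01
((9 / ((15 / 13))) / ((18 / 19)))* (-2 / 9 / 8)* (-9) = 247 / 120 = 2.06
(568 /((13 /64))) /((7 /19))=690688 /91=7589.98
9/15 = 3/5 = 0.60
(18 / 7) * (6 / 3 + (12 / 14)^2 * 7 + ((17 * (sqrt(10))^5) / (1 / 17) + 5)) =1530 / 49 + 520200 * sqrt(10) / 7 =235033.63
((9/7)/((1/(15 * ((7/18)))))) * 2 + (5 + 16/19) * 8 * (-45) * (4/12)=-13035/19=-686.05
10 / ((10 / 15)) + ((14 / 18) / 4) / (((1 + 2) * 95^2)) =15.00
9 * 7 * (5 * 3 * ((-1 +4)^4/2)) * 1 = 76545/2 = 38272.50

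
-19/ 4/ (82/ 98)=-931/ 164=-5.68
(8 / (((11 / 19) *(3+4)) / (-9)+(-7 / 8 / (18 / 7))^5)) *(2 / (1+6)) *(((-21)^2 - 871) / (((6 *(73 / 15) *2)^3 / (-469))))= -1059154562580480000 / 208164739186113451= -5.09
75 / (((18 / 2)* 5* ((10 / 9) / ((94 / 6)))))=47 / 2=23.50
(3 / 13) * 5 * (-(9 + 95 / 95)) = -150 / 13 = -11.54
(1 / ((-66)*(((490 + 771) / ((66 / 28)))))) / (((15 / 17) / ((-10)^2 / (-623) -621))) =6578711 / 329953260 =0.02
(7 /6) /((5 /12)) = 14 /5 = 2.80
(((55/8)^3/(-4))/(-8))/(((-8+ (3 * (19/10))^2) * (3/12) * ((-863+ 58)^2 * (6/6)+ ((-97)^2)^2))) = 4159375/223636707731456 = 0.00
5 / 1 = 5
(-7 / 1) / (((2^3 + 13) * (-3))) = 1 / 9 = 0.11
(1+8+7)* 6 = 96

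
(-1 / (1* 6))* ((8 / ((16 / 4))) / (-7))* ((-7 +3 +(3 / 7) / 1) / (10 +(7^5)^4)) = -0.00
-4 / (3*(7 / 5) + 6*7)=-20 / 231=-0.09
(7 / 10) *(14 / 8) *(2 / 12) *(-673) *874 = -14410949 / 120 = -120091.24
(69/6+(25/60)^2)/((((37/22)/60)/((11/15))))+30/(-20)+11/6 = 203623/666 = 305.74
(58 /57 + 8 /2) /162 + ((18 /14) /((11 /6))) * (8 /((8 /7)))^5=11786.76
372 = 372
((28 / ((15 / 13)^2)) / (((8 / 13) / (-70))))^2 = 11589168409 / 2025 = 5723046.13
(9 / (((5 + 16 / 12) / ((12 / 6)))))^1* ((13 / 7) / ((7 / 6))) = 4212 / 931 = 4.52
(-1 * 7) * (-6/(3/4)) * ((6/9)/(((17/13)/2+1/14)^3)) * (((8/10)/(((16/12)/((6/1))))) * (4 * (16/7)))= 192914176/59895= 3220.87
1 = 1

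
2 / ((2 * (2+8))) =1 / 10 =0.10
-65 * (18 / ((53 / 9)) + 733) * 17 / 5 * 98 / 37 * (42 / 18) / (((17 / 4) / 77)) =-107153230184 / 5883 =-18214045.59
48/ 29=1.66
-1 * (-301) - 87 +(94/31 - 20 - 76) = 3752/31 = 121.03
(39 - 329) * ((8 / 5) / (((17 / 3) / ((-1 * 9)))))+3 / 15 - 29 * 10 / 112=3496467 / 4760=734.55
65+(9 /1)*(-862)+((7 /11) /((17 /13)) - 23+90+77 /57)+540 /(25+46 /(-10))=-80983798 /10659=-7597.69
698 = 698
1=1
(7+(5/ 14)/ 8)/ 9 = 263/ 336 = 0.78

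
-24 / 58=-0.41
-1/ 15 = -0.07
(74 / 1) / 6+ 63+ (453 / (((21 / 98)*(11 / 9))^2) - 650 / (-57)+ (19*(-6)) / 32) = 245983453 / 36784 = 6687.24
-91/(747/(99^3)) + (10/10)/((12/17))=-117728201/996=-118201.01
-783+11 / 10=-7819 / 10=-781.90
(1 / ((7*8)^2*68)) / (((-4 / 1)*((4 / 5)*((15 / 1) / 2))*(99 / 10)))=-5 / 253338624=-0.00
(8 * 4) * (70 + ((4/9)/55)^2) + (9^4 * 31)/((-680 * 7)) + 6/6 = 512777487269/233263800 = 2198.27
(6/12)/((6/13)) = 13/12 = 1.08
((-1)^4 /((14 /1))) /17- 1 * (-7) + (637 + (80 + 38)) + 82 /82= 181595 /238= 763.00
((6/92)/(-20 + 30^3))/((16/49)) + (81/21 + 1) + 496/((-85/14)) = -36313401583/472603264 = -76.84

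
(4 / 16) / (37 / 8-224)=-2 / 1755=-0.00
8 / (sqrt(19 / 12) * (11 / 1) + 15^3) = 324000 / 136685201-176 * sqrt(57) / 136685201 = 0.00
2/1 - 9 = -7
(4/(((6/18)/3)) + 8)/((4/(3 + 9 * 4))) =429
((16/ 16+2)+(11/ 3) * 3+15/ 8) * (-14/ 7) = -127/ 4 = -31.75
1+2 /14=8 /7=1.14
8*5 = 40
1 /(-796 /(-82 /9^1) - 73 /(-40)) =1640 /146273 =0.01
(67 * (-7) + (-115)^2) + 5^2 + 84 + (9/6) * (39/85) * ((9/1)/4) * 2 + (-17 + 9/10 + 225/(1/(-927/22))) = 12608719/3740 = 3371.32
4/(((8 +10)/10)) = 20/9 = 2.22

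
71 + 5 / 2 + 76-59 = 181 / 2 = 90.50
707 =707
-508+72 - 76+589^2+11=346420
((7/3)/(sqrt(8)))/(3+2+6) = 7 *sqrt(2)/132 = 0.07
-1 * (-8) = 8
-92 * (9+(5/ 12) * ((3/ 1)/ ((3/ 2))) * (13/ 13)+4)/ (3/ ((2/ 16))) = -1909/ 36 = -53.03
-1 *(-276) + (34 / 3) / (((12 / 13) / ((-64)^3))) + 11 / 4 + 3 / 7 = -811003183 / 252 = -3218266.60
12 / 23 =0.52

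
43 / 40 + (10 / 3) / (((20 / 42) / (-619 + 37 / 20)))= -4318.98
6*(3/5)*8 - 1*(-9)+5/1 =42.80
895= 895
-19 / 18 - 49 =-901 / 18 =-50.06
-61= -61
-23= -23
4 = 4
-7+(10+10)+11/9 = 128/9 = 14.22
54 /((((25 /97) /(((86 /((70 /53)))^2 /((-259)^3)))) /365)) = -1985989758534 /106415621375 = -18.66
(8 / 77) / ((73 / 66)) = 48 / 511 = 0.09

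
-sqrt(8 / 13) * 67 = -134 * sqrt(26) / 13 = -52.56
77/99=7/9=0.78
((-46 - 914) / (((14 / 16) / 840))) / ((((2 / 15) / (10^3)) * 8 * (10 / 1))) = -86400000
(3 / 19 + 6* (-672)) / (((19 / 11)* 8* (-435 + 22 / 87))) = 73310985 / 109232824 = 0.67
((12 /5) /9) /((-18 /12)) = -8 /45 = -0.18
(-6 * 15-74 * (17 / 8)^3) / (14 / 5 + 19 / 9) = -9216945 / 56576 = -162.91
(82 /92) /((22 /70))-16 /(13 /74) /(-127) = 2968289 /835406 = 3.55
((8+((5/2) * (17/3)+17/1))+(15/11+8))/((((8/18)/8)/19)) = 182571/11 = 16597.36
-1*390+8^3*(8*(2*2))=15994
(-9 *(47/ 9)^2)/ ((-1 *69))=2209/ 621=3.56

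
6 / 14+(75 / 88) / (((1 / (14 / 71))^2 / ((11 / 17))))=539907 / 1199758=0.45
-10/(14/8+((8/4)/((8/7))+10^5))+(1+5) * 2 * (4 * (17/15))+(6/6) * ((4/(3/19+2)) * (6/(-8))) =2173471969/41001435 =53.01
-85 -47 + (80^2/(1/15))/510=956/17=56.24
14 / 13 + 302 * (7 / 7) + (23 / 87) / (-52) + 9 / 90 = 527519 / 1740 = 303.17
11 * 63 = 693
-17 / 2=-8.50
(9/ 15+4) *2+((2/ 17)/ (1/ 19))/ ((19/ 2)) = 802/ 85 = 9.44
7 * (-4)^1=-28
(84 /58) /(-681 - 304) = -42 /28565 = -0.00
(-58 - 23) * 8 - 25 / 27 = -17521 / 27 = -648.93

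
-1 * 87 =-87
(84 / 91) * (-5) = -60 / 13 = -4.62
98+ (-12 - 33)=53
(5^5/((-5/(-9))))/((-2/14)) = -39375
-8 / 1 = -8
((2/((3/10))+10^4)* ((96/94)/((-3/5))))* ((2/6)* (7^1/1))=-16811200/423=-39742.79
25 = 25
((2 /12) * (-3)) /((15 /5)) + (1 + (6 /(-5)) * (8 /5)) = -1.09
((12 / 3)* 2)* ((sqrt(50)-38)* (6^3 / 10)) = -32832 / 5 +864* sqrt(2) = -5344.52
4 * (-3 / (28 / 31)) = -93 / 7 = -13.29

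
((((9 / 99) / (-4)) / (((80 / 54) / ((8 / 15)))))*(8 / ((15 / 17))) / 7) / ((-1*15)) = 34 / 48125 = 0.00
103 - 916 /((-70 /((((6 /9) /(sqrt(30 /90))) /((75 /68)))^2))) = 69305543 /590625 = 117.34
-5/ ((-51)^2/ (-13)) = 65/ 2601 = 0.02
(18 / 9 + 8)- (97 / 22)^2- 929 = -938.44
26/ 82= 13/ 41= 0.32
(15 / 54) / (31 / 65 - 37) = -325 / 42732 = -0.01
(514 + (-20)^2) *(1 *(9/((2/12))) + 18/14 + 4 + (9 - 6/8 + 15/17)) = 14883119/238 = 62534.11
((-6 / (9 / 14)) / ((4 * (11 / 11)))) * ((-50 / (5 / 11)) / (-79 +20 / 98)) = -3430 / 1053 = -3.26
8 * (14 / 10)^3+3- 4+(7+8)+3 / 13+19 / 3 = 207266 / 4875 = 42.52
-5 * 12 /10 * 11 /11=-6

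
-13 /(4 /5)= -65 /4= -16.25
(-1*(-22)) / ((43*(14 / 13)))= 143 / 301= 0.48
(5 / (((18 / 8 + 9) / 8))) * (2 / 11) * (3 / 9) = 64 / 297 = 0.22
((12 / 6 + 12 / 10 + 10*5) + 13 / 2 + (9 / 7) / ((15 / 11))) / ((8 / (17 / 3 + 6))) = 1415 / 16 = 88.44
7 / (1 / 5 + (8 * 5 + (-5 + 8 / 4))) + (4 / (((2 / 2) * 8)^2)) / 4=1213 / 5952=0.20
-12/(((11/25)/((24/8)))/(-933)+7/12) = -3358800/163231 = -20.58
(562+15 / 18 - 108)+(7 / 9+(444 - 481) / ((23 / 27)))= 170641 / 414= 412.18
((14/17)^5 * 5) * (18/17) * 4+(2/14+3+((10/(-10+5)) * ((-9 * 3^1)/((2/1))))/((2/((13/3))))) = 23541355007/337925966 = 69.66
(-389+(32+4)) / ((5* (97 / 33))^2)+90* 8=168977583 / 235225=718.37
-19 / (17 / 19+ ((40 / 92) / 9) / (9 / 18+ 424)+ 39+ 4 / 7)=-444102561 / 945851486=-0.47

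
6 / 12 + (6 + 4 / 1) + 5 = 31 / 2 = 15.50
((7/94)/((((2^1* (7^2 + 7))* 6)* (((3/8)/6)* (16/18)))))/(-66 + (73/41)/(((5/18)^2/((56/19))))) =19475/19633216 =0.00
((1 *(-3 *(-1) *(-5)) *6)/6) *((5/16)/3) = -25/16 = -1.56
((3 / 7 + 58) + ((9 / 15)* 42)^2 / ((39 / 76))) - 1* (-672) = 4477069 / 2275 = 1967.94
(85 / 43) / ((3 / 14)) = 1190 / 129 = 9.22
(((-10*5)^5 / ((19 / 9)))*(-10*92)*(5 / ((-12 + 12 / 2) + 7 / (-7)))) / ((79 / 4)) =-51750000000000 / 10507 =-4925287903.30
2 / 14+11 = 78 / 7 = 11.14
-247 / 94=-2.63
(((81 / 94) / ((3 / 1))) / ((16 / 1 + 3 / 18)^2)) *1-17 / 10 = -7512931 / 4422230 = -1.70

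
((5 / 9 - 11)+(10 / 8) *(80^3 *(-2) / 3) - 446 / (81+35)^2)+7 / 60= -129180736873 / 302760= -426677.03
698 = 698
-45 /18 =-5 /2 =-2.50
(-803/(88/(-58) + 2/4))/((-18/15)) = -116435/177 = -657.82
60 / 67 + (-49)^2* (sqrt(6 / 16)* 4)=5882.12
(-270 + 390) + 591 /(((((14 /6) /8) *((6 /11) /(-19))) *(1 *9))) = -162172 /21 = -7722.48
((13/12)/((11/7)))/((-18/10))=-455/1188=-0.38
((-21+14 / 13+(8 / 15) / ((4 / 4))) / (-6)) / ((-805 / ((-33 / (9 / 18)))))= 41591 / 156975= 0.26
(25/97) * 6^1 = 150/97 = 1.55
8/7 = 1.14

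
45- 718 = -673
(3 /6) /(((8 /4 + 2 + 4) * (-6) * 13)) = -1 /1248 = -0.00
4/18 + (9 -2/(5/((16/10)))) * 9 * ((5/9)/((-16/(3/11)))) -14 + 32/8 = -7553/720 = -10.49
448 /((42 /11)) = 352 /3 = 117.33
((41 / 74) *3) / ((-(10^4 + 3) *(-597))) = 41 / 147304178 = 0.00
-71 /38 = -1.87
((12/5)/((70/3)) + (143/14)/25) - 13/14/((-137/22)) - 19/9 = -625993/431550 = -1.45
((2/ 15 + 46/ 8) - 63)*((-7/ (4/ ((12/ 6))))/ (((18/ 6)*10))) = 23989/ 3600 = 6.66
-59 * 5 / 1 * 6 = -1770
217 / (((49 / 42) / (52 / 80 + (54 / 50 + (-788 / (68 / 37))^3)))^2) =59774210075993656533983753697 / 60343922500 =990558909656455569.89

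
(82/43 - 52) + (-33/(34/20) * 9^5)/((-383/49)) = 41043335496/279973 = 146597.48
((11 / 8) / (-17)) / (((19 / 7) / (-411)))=12.25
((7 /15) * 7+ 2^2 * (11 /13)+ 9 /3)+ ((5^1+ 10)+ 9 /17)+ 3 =28.18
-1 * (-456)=456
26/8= 13/4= 3.25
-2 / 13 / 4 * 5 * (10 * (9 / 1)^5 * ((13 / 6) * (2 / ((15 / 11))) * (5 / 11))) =-164025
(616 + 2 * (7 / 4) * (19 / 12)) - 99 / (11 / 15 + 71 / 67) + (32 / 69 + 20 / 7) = 661070743 / 1160488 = 569.65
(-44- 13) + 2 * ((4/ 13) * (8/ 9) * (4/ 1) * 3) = -50.44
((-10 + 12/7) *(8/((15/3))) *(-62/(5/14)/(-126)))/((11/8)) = -230144/17325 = -13.28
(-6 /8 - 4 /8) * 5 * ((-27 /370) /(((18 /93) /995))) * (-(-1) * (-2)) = -1388025 /296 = -4689.27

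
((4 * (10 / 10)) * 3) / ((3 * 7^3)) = 4 / 343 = 0.01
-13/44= -0.30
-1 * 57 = -57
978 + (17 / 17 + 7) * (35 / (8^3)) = 62627 / 64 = 978.55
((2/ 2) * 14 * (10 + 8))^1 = 252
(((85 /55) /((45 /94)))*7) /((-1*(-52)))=5593 /12870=0.43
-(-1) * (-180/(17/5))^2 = 810000/289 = 2802.77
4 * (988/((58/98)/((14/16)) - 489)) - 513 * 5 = -430980211/167495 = -2573.09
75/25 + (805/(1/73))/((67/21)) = 1234266/67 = 18421.88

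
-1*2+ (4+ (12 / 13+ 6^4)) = 16886 / 13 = 1298.92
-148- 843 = -991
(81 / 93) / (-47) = -27 / 1457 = -0.02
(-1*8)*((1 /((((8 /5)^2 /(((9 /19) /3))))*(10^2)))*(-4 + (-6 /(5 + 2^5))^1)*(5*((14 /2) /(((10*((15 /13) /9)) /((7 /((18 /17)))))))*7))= 5836831 /224960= 25.95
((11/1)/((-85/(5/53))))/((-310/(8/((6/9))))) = 66/139655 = 0.00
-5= -5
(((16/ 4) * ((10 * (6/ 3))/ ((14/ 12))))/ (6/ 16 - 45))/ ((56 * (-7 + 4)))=160/ 17493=0.01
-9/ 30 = -3/ 10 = -0.30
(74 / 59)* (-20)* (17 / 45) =-5032 / 531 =-9.48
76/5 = 15.20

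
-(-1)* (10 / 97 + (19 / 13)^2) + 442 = 7282413 / 16393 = 444.24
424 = 424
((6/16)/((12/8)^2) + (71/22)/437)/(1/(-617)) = -1548670/14421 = -107.39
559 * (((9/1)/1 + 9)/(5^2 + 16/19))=191178/491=389.36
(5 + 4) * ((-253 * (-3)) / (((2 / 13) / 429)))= 19048243.50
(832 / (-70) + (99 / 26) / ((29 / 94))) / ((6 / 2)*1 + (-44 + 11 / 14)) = -0.01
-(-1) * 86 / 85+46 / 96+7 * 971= 6798.49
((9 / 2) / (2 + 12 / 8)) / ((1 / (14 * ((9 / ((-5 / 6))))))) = -972 / 5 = -194.40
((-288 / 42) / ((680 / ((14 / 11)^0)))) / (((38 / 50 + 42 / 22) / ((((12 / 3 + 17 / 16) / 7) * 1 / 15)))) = -891 / 4891376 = -0.00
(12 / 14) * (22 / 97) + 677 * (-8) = -3677332 / 679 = -5415.81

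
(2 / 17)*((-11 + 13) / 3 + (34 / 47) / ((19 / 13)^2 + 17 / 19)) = 207055 / 1943967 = 0.11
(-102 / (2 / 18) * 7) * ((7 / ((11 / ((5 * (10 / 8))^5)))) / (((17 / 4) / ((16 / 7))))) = -1845703125 / 88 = -20973899.15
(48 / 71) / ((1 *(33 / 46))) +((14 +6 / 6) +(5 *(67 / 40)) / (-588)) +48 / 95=5735475367 / 349013280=16.43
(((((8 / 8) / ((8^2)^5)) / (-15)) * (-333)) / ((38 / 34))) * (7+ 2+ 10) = 1887 / 5368709120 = 0.00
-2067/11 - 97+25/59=-184631/649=-284.49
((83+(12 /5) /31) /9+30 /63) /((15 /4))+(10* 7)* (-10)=-102153344 /146475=-697.41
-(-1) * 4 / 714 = 2 / 357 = 0.01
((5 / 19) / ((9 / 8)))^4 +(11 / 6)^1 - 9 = -12250397161 / 1710072162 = -7.16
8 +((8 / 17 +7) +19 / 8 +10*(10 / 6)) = 14081 / 408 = 34.51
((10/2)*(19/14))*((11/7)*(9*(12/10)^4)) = 1218888/6125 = 199.00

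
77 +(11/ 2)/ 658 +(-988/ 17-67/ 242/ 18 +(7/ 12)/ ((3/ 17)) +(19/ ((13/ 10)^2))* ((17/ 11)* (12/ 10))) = 177173542867/ 4117365252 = 43.03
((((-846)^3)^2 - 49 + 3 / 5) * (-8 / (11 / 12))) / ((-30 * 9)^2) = -14665003452567265904 / 334125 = -43890769779475.54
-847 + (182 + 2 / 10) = -3324 / 5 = -664.80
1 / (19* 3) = 1 / 57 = 0.02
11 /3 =3.67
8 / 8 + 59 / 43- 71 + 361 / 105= -65.19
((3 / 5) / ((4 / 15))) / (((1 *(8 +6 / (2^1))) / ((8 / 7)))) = 0.23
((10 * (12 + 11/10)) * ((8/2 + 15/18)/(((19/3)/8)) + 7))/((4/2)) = 32619/38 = 858.39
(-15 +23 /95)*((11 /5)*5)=-15422 /95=-162.34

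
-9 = -9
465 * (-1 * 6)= -2790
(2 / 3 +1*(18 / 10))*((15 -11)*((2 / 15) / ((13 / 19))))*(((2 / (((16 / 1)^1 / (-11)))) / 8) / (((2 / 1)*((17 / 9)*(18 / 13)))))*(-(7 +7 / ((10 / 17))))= 162393 / 136000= 1.19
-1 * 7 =-7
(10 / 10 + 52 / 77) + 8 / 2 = 437 / 77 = 5.68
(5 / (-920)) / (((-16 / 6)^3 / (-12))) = -81 / 23552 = -0.00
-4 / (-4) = 1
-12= -12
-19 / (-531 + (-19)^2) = 19 / 170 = 0.11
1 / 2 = 0.50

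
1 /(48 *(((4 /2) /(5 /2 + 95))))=65 /64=1.02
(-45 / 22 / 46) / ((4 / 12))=-135 / 1012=-0.13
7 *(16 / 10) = 56 / 5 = 11.20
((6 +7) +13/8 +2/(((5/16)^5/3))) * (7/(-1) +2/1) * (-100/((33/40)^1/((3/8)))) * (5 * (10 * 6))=138265290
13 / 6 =2.17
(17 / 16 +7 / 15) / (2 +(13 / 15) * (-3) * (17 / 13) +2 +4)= 367 / 1104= 0.33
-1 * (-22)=22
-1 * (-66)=66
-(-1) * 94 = 94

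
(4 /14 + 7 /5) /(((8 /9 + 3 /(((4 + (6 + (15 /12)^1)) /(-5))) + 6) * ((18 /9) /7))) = 531 /500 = 1.06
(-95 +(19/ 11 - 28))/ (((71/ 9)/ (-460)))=5522760/ 781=7071.40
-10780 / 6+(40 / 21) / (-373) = -4691110 / 2611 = -1796.67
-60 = -60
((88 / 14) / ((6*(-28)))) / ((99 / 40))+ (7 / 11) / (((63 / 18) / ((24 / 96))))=883 / 29106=0.03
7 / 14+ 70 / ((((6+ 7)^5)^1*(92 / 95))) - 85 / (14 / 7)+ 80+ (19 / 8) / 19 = 2604633695 / 68317912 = 38.13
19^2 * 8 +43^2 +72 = 4809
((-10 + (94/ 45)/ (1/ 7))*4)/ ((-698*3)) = -416/ 47115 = -0.01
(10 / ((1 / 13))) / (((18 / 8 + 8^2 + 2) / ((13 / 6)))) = 260 / 63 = 4.13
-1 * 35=-35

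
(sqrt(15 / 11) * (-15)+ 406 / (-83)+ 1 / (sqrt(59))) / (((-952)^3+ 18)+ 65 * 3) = -sqrt(59) / 50905270505+ 406 / 71612499185+ 3 * sqrt(165) / 1898162629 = 0.00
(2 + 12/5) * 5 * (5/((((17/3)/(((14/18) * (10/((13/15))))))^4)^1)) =1650687500000/2385443281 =691.98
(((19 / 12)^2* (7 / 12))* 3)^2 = 6385729 / 331776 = 19.25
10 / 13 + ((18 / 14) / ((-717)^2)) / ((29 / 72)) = 115956566 / 150742319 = 0.77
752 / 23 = 32.70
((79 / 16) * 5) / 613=395 / 9808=0.04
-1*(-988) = 988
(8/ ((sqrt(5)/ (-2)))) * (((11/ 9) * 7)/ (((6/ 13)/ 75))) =-40040 * sqrt(5)/ 9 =-9948.02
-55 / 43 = -1.28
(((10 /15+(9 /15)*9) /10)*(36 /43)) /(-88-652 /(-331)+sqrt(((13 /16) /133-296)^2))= 384584928 /158983574275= 0.00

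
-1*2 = -2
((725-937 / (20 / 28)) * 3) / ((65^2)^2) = -8802 / 89253125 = -0.00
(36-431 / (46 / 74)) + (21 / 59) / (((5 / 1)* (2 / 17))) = -8911999 / 13570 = -656.74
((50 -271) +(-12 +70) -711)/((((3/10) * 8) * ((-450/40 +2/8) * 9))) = 2185/594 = 3.68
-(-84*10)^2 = -705600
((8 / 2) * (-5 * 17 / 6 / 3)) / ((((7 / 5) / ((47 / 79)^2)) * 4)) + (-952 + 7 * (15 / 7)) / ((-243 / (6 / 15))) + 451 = 47914891411 / 106159410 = 451.35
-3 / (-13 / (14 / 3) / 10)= 140 / 13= 10.77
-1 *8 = -8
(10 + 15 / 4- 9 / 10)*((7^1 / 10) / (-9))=-1799 / 1800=-1.00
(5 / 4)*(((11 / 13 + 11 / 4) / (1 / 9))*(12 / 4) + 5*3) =29145 / 208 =140.12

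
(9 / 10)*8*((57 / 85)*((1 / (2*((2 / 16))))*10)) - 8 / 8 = 16331 / 85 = 192.13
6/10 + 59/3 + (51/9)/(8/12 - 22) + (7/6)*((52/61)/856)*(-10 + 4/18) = 1127283703/56393280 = 19.99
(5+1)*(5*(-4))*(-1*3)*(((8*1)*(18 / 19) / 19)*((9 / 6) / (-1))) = -77760 / 361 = -215.40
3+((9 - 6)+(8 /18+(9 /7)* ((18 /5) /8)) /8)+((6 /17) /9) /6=1051193 /171360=6.13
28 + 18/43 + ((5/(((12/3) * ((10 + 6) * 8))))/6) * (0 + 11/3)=11264317/396288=28.42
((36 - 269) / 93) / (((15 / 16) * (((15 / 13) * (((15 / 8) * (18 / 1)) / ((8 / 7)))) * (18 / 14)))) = -1550848 / 25423875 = -0.06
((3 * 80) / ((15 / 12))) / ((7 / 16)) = 3072 / 7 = 438.86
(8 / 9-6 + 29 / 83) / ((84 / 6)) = -3557 / 10458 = -0.34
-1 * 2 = -2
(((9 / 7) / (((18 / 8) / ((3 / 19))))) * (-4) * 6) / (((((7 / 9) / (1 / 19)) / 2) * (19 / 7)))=-5184 / 48013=-0.11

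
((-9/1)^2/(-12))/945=-1/140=-0.01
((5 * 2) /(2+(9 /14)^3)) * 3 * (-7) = -576240 /6217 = -92.69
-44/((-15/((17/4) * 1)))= 187/15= 12.47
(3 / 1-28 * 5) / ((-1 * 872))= 137 / 872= 0.16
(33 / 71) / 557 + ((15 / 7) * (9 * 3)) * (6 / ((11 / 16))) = 1537589901 / 3045119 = 504.94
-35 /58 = -0.60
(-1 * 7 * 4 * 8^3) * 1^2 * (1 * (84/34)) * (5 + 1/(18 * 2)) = -178075.61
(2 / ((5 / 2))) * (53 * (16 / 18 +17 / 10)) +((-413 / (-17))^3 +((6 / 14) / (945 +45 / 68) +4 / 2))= 159784690530607 / 11057566275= 14450.26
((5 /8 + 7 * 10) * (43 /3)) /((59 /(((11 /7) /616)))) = 24295 /555072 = 0.04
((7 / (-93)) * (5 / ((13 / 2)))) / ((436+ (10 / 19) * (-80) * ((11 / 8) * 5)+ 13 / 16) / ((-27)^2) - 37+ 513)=-5171040 / 42530204821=-0.00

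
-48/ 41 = -1.17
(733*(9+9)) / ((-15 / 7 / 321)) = -9882306 / 5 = -1976461.20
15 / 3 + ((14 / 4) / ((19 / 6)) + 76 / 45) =6664 / 855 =7.79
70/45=14/9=1.56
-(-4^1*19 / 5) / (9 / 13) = 988 / 45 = 21.96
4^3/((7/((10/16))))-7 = -9/7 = -1.29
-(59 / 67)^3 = -205379 / 300763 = -0.68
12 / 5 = 2.40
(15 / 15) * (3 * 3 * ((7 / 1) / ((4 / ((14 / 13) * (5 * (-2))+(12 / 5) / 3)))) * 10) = -20412 / 13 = -1570.15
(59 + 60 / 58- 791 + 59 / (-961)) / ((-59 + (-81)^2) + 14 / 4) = -40745978 / 362603559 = -0.11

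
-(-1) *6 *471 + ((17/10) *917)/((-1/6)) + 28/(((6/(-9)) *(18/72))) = -33477/5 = -6695.40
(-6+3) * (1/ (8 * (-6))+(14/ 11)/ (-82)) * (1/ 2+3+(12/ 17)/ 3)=0.41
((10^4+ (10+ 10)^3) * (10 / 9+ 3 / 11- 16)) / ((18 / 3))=-1447000 / 33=-43848.48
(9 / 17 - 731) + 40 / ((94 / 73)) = -558826 / 799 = -699.41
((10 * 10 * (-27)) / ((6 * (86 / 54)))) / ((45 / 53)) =-14310 / 43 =-332.79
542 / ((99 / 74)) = 40108 / 99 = 405.13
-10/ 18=-5/ 9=-0.56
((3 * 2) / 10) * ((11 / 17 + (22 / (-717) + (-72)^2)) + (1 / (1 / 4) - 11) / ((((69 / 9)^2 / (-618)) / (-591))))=-49407701797 / 2149327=-22987.52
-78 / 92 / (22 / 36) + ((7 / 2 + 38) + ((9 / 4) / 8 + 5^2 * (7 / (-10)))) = 185349 / 8096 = 22.89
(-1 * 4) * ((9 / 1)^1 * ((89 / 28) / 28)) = -801 / 196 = -4.09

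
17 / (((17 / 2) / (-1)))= -2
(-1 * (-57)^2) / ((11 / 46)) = -149454 / 11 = -13586.73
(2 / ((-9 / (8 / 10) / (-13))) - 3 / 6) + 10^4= 900163 / 90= 10001.81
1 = 1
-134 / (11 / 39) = -5226 / 11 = -475.09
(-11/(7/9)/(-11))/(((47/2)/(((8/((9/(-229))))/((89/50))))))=-183200/29281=-6.26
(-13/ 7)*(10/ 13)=-10/ 7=-1.43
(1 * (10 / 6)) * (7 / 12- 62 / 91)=-535 / 3276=-0.16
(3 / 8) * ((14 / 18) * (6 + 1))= 49 / 24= 2.04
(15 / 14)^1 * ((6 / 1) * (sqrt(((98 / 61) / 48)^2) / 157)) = 105 / 76616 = 0.00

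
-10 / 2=-5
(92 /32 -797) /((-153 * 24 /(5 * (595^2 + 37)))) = 5623389715 /14688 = 382856.05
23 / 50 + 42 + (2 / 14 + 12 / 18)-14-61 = -33317 / 1050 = -31.73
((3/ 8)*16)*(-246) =-1476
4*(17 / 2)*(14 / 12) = 119 / 3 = 39.67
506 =506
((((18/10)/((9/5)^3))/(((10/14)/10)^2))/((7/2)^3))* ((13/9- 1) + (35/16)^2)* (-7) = -301225/5832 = -51.65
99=99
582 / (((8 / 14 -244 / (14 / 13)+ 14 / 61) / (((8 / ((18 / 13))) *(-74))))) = 1102.17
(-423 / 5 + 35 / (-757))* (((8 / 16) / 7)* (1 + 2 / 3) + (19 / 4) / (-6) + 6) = -28674547 / 63588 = -450.94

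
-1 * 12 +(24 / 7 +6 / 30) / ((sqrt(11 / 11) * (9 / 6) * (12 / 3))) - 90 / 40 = -5731 / 420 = -13.65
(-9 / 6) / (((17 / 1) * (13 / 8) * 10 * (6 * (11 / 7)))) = -7 / 12155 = -0.00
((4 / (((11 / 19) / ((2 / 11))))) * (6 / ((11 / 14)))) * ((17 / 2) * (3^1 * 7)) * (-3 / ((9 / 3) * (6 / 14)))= -5317872 / 1331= -3995.40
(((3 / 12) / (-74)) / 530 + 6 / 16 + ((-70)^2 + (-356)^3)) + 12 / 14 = -49541418113477 / 1098160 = -45113114.77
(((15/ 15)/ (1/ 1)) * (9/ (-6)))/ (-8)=3/ 16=0.19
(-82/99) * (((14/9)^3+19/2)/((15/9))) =-792899/120285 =-6.59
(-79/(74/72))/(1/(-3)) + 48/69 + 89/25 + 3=5060264/21275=237.85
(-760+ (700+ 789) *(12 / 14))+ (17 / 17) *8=3670 / 7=524.29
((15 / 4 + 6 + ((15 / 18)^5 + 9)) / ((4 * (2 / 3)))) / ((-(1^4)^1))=-148925 / 20736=-7.18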